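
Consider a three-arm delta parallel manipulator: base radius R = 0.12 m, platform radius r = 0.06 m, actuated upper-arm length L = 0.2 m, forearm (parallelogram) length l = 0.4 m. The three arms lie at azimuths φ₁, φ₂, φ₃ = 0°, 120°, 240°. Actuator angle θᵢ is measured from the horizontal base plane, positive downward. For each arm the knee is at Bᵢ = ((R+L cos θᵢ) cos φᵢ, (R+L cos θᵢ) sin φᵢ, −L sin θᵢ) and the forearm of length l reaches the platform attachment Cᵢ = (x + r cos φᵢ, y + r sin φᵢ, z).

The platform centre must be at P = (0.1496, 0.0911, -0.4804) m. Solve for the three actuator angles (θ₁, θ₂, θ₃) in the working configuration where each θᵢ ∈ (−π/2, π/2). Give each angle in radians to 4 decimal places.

θ₁ = 0.5236, θ₂ = 0.9599, θ₃ = 1.3091

rotate P by −φ1: (0.1496, 0.0911, -0.4804)
  A cos θ + B sin θ = C:  -0.0896·cos θ + -0.4804·sin θ = -0.3178
  γ=atan2(-0.4804,-0.0896)=-1.7552;  ψ=arccos(-0.6503)=2.2787;  θ1=γ+ψ≈0.5236
rotate P by −φ2: (0.0041, -0.1751, -0.4804)
  e−x'=0.0559;  (l²−L²−(e−x')²−y'²−z²)/2L = -0.3614
  γ=atan2(-0.4804,0.0559)=-1.4549;  ψ=arccos(-0.7473)=2.4148;  θ2=γ+ψ≈0.9599
arm 3 (φ=240.0°): x'=-0.1537, y'=0.0840
  A=0.2137, B=-0.4804, C=(l²−L²−A²−y'²−z²)/(2L)=-0.4088
  θ3 = atan2(B,A) + arccos(C/0.5258) = 1.3091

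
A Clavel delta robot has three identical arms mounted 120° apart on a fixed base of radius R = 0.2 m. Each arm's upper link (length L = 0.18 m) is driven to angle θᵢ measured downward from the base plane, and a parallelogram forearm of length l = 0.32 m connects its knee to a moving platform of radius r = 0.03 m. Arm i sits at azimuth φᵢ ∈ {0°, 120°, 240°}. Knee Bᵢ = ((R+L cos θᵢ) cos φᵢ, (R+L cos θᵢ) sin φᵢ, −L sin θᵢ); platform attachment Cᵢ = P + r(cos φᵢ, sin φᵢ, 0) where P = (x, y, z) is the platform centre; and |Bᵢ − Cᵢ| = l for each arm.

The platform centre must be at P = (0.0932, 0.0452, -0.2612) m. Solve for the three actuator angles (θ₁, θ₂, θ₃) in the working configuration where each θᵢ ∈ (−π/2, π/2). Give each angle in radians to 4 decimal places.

φ1=0.0° → target in arm frame (0.0932, 0.0452)
  e−x'=0.0768;  (l²−L²−(e−x')²−y'²−z²)/2L = -0.0171
  √(A²+B²)=0.2723;  θ1 = -1.2848+1.6338 ≈ 0.3489
φ2=120.0° → target in arm frame (-0.0075, -0.1033)
  e−x'=0.1775;  (l²−L²−(e−x')²−y'²−z²)/2L = -0.1122
  θ2 = atan2(B,A) + arccos(C/0.3158) = 0.9600
arm 3 (φ=240.0°): x'=-0.0857, y'=0.0581
  A cos θ + B sin θ = C:  0.2557·cos θ + -0.2612·sin θ = -0.1861
  √(A²+B²)=0.3656;  θ3 = -0.7960+2.1050 ≈ 1.3091

θ₁ = 0.3489, θ₂ = 0.9600, θ₃ = 1.3091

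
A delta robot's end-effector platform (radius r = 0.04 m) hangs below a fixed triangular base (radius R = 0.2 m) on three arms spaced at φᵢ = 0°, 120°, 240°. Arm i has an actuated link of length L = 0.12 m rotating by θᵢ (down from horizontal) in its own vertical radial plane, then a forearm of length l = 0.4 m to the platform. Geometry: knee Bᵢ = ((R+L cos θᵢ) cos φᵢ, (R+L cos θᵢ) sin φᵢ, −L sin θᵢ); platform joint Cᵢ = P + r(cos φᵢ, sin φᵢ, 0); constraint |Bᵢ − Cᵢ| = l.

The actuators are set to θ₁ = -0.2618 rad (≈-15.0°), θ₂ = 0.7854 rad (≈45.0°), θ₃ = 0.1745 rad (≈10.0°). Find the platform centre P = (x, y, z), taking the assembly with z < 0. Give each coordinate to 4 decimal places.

O1 = (0.2759·cos0.0°, 0.2759·sin0.0°, 0.0311) = (0.2759, 0.0000, 0.0311)
arm 2 at φ=120.0°: ρ2 = 0.2449;  O2 = (-0.1224, 0.2120, -0.0849)
arm 3 at φ=240.0°: ρ3 = 0.2782;  O3 = (-0.1391, -0.2409, -0.0208)
subtract pairs → two planes through P
linear system: -0.7967x+0.4241y = -0.0099−-0.2318z; -0.8300x+-0.4818y = 0.0007−-0.1038z
det = 0.7359;  x = 0.0061+-0.2116z,  y = -0.0120+0.1491z
quadratic in z: (1.0670)z²+(0.0485)z+(-0.0861)=0, √Δ=0.6081 → z ∈ {-0.3077, 0.2622}; z = -0.3077 (taking z<0)
x = 0.0712, y = -0.0579

(0.0712, -0.0579, -0.3077)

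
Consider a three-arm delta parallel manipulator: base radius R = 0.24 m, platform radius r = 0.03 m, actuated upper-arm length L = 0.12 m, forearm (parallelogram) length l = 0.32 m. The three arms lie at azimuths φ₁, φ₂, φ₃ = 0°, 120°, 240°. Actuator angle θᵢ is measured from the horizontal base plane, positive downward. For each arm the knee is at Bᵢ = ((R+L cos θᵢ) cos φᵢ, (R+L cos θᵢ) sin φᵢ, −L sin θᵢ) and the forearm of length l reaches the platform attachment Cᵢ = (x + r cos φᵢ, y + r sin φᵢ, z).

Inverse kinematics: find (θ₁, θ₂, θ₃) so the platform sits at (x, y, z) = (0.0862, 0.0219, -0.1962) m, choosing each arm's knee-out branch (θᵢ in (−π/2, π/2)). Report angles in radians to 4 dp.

arm 1 (φ=0.0°): x'=0.0862, y'=0.0219
  A=0.1238, B=-0.1962, C=(l²−L²−A²−y'²−z²)/(2L)=0.1404
  √(A²+B²)=0.2320;  θ1 = -1.0079+0.9207 ≈ -0.0872
φ2=120.0° → target in arm frame (-0.0241, -0.0856)
  A=0.2341, B=-0.1962, C=(l²−L²−A²−y'²−z²)/(2L)=-0.0527
  √(A²+B²)=0.3055;  θ2 = -0.6975+1.7441 ≈ 1.0466
φ3=240.0° → target in arm frame (-0.0621, 0.0637)
  A=0.2721, B=-0.1962, C=(l²−L²−A²−y'²−z²)/(2L)=-0.1191
  θ3 = atan2(B,A) + arccos(C/0.3354) = 1.3088

θ₁ = -0.0872, θ₂ = 1.0466, θ₃ = 1.3088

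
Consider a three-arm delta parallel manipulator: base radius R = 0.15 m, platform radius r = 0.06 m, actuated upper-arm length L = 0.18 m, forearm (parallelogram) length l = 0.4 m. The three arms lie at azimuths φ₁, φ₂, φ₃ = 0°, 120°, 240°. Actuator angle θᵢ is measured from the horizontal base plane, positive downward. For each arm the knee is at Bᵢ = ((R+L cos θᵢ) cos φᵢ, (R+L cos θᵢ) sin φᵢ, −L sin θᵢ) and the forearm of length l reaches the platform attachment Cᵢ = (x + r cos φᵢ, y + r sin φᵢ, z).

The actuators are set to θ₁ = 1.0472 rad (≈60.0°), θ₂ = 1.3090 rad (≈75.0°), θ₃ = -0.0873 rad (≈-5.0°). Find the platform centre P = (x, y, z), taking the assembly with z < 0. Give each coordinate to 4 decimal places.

arm 1 at φ=0.0°: e+L cos θ1 = 0.1800;  O1 = (0.1800, 0.0000, -0.1559)
arm 2 at φ=120.0°: e+L cos θ2 = 0.1366;  O2 = (-0.0683, 0.1183, -0.1739)
O3 = (0.2693·cos240.0°, 0.2693·sin240.0°, 0.0157) = (-0.1347, -0.2332, 0.0157)
|O₂|²−|O₁|² = -0.0078;  |O₃|²−|O₁|² = 0.0161
[-0.4966 0.2366 -0.0360]·P = -0.0078;  [-0.6293 -0.4665 0.3432]·P = 0.0161
det = 0.3805;  x = -0.0004+0.1693z,  y = -0.0339+0.5073z
into |P−O₁|² = l²: 1.2860z² + 0.2163z + -0.1020 = 0;  Δ = 0.5715;  z = -0.3780 or 0.2098 → z<0 root = -0.3780
x = -0.0644, y = -0.2257

(-0.0644, -0.2257, -0.3780)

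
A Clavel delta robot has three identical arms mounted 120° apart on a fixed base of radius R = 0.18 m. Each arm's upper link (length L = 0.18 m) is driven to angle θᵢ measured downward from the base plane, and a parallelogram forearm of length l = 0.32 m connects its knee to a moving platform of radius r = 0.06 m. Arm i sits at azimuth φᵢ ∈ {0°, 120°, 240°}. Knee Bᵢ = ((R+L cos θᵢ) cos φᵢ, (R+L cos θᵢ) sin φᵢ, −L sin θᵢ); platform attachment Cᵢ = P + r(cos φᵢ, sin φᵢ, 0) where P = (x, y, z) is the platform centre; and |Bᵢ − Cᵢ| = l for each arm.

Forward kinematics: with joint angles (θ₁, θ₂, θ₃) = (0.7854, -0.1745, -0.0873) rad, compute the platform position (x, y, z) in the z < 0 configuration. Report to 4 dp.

arm 1 at φ=0.0°: ρ1 = 0.2473;  centre 1 = (0.2473, 0.0000, -0.1273)
arm 2 at φ=120.0°: ρ2 = 0.2973;  centre 2 = (-0.1486, 0.2574, 0.0313)
arm 3 at φ=240.0°: ρ3 = 0.2993;  centre 3 = (-0.1497, -0.2592, 0.0157)
|centre ₂|²−|centre ₁|² = 0.0120;  |centre ₃|²−|centre ₁|² = 0.0125
plane₁₂: -0.7918x+0.5149y+0.3171z = 0.0120
det = 0.8193;  x = -0.0154+0.3803z,  y = -0.0004+-0.0309z
quadratic in z: (1.1456)z²+(0.0547)z+(-0.0172)=0, √Δ=0.2859 → z ∈ {-0.1487, 0.1009}; z = -0.1487 (taking z<0)
x = -0.0720, y = 0.0041

(-0.0720, 0.0041, -0.1487)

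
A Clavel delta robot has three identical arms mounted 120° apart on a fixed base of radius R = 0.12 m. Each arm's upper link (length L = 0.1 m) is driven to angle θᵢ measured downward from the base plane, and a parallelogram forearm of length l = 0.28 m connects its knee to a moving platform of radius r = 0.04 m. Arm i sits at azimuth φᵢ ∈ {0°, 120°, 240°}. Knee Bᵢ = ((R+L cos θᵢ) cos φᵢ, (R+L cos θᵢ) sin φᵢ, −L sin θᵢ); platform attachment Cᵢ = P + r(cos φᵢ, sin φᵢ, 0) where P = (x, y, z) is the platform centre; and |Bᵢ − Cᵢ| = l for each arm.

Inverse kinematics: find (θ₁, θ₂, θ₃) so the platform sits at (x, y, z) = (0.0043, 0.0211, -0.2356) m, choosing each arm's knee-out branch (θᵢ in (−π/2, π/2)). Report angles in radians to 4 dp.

θ₁ = 0.1748, θ₂ = 0.0875, θ₃ = 0.3490

arm 1 (φ=0.0°): x'=0.0043, y'=0.0211
  A=0.0757, B=-0.2356, C=(l²−L²−A²−y'²−z²)/(2L)=0.0336
  √(A²+B²)=0.2475;  θ1 = -1.2599+1.4347 ≈ 0.1748
φ2=120.0° → target in arm frame (0.0161, -0.0143)
  A cos θ + B sin θ = C:  0.0639·cos θ + -0.2356·sin θ = 0.0430
  √(A²+B²)=0.2441;  θ2 = -1.3060+1.3935 ≈ 0.0875
rotate P by −φ3: (-0.0204, -0.0068, -0.2356)
  e−x'=0.1004;  (l²−L²−(e−x')²−y'²−z²)/2L = 0.0138
  θ3 = atan2(B,A) + arccos(C/0.2561) = 0.3490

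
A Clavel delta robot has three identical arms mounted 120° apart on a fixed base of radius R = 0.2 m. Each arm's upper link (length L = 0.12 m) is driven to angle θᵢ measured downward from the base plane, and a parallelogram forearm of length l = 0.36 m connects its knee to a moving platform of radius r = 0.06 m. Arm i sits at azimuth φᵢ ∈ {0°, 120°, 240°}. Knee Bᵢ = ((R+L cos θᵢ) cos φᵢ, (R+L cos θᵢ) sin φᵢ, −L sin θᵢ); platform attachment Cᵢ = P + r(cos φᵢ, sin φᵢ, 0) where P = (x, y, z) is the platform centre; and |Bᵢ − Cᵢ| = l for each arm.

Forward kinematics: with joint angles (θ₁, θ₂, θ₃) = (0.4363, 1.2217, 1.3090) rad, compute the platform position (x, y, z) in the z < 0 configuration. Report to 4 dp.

S1 = (0.2488·cos0.0°, 0.2488·sin0.0°, -0.0507) = (0.2488, 0.0000, -0.0507)
S2 = (0.1810·cos120.0°, 0.1810·sin120.0°, -0.1128) = (-0.0905, 0.1568, -0.1128)
S3 = (0.1711·cos240.0°, 0.1711·sin240.0°, -0.1159) = (-0.0855, -0.1481, -0.1159)
subtract pairs → two planes through P
linear system: -0.6786x+0.3136y = -0.0190−-0.1241z; -0.6686x+-0.2963y = -0.0218−-0.1304z
Cramer: x(z) = 0.0303-0.1891z;  y(z) = 0.0051-0.0134z
sphere 1 gives Az²+Bz+C=0 with A=1.0359, B=0.1839, C=-0.0793;  B²−4AC=0.3623;  roots -0.3793, 0.2018;  negative root z = -0.3793
x = 0.1020, y = 0.0102

(0.1020, 0.0102, -0.3793)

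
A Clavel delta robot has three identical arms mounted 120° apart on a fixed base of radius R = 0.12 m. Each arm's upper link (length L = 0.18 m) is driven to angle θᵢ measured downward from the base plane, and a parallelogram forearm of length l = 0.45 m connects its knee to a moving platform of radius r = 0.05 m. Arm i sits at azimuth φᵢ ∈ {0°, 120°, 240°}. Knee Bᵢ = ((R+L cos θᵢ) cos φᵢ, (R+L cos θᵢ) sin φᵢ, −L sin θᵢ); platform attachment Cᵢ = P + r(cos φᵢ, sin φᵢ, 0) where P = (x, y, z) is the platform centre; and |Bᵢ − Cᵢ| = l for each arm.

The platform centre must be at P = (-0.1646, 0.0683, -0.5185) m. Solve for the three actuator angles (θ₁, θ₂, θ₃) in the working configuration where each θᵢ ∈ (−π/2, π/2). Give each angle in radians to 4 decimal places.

θ₁ = 1.3090, θ₂ = 0.5235, θ₃ = 0.8727

rotate P by −φ1: (-0.1646, 0.0683, -0.5185)
  A=0.2346, B=-0.5185, C=(l²−L²−A²−y'²−z²)/(2L)=-0.4401
  θ1 = atan2(B,A) + arccos(C/0.5691) = 1.3090
φ2=120.0° → target in arm frame (0.1414, 0.1084)
  A=-0.0714, B=-0.5185, C=(l²−L²−A²−y'²−z²)/(2L)=-0.3211
  √(A²+B²)=0.5234;  θ2 = -1.7077+2.2313 ≈ 0.5235
arm 3 (φ=240.0°): x'=0.0232, y'=-0.1767
  A cos θ + B sin θ = C:  0.0468·cos θ + -0.5185·sin θ = -0.3671
  γ=atan2(-0.5185,0.0468)=-1.4807;  ψ=arccos(-0.7051)=2.3534;  θ3=γ+ψ≈0.8727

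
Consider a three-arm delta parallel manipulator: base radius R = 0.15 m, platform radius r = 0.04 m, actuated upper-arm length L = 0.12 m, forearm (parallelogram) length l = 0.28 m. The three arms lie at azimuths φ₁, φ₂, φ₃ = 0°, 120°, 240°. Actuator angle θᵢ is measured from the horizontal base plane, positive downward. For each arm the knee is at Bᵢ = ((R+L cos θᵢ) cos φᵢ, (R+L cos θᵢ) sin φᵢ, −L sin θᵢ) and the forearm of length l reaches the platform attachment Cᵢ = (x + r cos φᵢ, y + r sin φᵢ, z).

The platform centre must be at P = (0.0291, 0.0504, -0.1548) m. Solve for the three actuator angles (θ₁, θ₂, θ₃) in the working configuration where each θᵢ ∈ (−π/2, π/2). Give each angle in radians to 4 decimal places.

arm 1 (φ=0.0°): x'=0.0291, y'=0.0504
  e−x'=0.0809;  (l²−L²−(e−x')²−y'²−z²)/2L = 0.1290
  √(A²+B²)=0.1747;  θ1 = -1.0892+0.7402 ≈ -0.3491
φ2=120.0° → target in arm frame (0.0291, -0.0504)
  e−x'=0.0809;  (l²−L²−(e−x')²−y'²−z²)/2L = 0.1290
  θ2 = atan2(B,A) + arccos(C/0.1747) = -0.3490
arm 3 (φ=240.0°): x'=-0.0582, y'=0.0000
  A=0.1682, B=-0.1548, C=(l²−L²−A²−y'²−z²)/(2L)=0.0489
  γ=atan2(-0.1548,0.1682)=-0.7439;  ψ=arccos(0.2141)=1.3550;  θ3=γ+ψ≈0.6111

θ₁ = -0.3491, θ₂ = -0.3490, θ₃ = 0.6111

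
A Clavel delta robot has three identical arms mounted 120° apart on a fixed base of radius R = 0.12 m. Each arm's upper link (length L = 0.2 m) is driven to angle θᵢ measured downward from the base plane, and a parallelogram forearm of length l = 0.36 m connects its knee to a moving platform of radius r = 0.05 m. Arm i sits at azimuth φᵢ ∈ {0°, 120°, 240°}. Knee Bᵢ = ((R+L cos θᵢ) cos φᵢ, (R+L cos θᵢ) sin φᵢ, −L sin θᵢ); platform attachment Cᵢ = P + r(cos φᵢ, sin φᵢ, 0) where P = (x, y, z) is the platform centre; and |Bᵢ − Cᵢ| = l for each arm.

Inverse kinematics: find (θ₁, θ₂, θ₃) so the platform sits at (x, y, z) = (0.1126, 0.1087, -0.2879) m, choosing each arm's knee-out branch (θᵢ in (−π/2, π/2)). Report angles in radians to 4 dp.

θ₁ = -0.0875, θ₂ = 0.2618, θ₃ = 0.9598

arm 1 (φ=0.0°): x'=0.1126, y'=0.1087
  e−x'=-0.0426;  (l²−L²−(e−x')²−y'²−z²)/2L = -0.0173
  θ1 = atan2(B,A) + arccos(C/0.2910) = -0.0875
arm 2 (φ=120.0°): x'=0.0378, y'=-0.1519
  A cos θ + B sin θ = C:  0.0322·cos θ + -0.2879·sin θ = -0.0435
  γ=atan2(-0.2879,0.0322)=-1.4595;  ψ=arccos(-0.1500)=1.7214;  θ2=γ+ψ≈0.2618
arm 3 (φ=240.0°): x'=-0.1504, y'=0.0432
  e−x'=0.2204;  (l²−L²−(e−x')²−y'²−z²)/2L = -0.1094
  √(A²+B²)=0.3626;  θ3 = -0.9173+1.8772 ≈ 0.9598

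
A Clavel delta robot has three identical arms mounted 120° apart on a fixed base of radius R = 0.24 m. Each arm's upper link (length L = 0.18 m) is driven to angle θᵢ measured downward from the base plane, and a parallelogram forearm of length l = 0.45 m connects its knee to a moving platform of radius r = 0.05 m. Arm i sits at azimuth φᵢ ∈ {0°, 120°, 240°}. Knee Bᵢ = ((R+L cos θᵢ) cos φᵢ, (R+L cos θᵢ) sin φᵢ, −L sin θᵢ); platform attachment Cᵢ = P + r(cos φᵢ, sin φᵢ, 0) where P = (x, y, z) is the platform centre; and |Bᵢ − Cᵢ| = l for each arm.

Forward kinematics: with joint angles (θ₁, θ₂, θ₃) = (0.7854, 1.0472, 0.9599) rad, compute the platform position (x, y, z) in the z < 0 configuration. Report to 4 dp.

(0.0382, -0.0137, -0.4800)

arm 1 at φ=0.0°: (R−r)+L cos θ1 = 0.3173;  O1 = (0.3173, 0.0000, -0.1273)
arm 2 at φ=120.0°: (R−r)+L cos θ2 = 0.2800;  O2 = (-0.1400, 0.2425, -0.1559)
arm 3 at φ=240.0°: (R−r)+L cos θ3 = 0.2932;  O3 = (-0.1466, -0.2540, -0.1474)
|O₂|²−|O₁|² = -0.0142;  |O₃|²−|O₁|² = -0.0091
[-0.9146 0.4850 -0.0572]·P = -0.0142;  [-0.9278 -0.5079 -0.0403]·P = -0.0091
Cramer: x(z) = 0.0127-0.0532z;  y(z) = -0.0052+0.0177z
sphere 1 gives Az²+Bz+C=0 with A=1.0031, B=0.2868, C=-0.0935;  B²−4AC=0.4574;  roots -0.4800, 0.1942;  negative root z = -0.4800
x = 0.0382, y = -0.0137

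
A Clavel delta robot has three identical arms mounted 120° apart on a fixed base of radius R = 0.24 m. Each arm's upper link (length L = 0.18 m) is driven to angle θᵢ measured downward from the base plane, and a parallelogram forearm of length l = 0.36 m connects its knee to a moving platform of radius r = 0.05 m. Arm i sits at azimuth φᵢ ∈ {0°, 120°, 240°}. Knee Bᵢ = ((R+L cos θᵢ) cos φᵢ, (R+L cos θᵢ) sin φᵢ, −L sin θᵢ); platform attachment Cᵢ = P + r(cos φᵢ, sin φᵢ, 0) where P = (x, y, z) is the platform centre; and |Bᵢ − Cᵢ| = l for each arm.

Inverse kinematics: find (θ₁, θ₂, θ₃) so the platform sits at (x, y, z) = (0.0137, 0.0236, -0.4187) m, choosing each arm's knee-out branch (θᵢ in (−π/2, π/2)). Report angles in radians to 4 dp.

θ₁ = 1.1341, θ₂ = 1.1346, θ₃ = 1.3088

φ1=0.0° → target in arm frame (0.0137, 0.0236)
  e−x'=0.1763;  (l²−L²−(e−x')²−y'²−z²)/2L = -0.3049
  √(A²+B²)=0.4543;  θ1 = -1.1723+2.3064 ≈ 1.1341
φ2=120.0° → target in arm frame (0.0136, -0.0237)
  A cos θ + B sin θ = C:  0.1764·cos θ + -0.4187·sin θ = -0.3050
  θ2 = atan2(B,A) + arccos(C/0.4543) = 1.1346
rotate P by −φ3: (-0.0273, 0.0001, -0.4187)
  A=0.2173, B=-0.4187, C=(l²−L²−A²−y'²−z²)/(2L)=-0.3481
  γ=atan2(-0.4187,0.2173)=-1.0921;  ψ=arccos(-0.7380)=2.4009;  θ3=γ+ψ≈1.3088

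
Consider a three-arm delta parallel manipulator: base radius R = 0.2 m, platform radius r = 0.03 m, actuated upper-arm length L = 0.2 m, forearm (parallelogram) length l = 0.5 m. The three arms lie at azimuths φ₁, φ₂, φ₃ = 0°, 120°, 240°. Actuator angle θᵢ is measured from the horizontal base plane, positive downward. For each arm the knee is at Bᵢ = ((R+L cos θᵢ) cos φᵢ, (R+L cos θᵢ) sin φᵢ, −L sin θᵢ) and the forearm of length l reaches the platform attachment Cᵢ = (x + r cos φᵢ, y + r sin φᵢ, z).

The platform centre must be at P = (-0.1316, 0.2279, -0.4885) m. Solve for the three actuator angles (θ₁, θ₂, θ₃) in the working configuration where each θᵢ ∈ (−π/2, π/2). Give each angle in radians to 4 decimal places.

θ₁ = 1.3966, θ₂ = 0.0002, θ₃ = 1.3965

rotate P by −φ1: (-0.1316, 0.2279, -0.4885)
  A cos θ + B sin θ = C:  0.3016·cos θ + -0.4885·sin θ = -0.4288
  √(A²+B²)=0.5741;  θ1 = -1.0177+2.4143 ≈ 1.3966
φ2=120.0° → target in arm frame (0.2632, 0.0000)
  A=-0.0932, B=-0.4885, C=(l²−L²−A²−y'²−z²)/(2L)=-0.0933
  √(A²+B²)=0.4973;  θ2 = -1.7593+1.7595 ≈ 0.0002
arm 3 (φ=240.0°): x'=-0.1316, y'=-0.2279
  A=0.3016, B=-0.4885, C=(l²−L²−A²−y'²−z²)/(2L)=-0.4288
  √(A²+B²)=0.5741;  θ3 = -1.0177+2.4142 ≈ 1.3965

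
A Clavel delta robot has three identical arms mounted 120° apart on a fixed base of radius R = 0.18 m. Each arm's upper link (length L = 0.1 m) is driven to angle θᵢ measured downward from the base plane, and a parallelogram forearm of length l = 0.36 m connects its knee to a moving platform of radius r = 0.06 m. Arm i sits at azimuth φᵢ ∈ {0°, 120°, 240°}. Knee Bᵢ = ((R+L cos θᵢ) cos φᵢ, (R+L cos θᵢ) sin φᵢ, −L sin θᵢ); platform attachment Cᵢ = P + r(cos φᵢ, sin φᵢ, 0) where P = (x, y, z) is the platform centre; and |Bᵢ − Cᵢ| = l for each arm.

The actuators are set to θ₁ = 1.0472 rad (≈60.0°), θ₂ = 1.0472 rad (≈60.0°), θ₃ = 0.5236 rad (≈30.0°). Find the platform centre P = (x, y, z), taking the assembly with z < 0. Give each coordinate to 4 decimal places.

(-0.0314, -0.0544, -0.3800)

arm 1 at φ=0.0°: ρ1 = 0.1700;  S1 = (0.1700, 0.0000, -0.0866)
φ2=120.0°: virtual centre (-0.0850, 0.1472, -0.0866), radius l
φ3=240.0°: virtual centre (-0.1033, -0.1789, -0.0500), radius l
subtract pairs → two planes through P
[-0.5100 0.2944 0.0000]·P = 0.0000;  [-0.5466 -0.3578 0.0732]·P = 0.0088
Cramer: x(z) = -0.0075+0.0628z;  y(z) = -0.0130+0.1087z
sphere 1 gives Az²+Bz+C=0 with A=1.0158, B=0.1481, C=-0.0904;  B²−4AC=0.3893;  roots -0.3800, 0.2342;  negative root z = -0.3800
x = -0.0314, y = -0.0544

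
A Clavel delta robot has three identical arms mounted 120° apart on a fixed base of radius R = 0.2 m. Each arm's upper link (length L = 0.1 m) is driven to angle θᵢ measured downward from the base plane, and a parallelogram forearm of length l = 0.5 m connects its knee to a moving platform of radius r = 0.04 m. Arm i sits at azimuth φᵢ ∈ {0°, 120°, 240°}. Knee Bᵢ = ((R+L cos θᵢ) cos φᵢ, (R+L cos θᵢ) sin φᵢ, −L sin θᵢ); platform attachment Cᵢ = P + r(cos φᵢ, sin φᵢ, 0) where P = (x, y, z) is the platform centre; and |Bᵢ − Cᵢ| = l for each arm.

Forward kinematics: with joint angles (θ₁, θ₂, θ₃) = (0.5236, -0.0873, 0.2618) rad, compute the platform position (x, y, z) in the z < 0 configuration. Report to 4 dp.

arm 1 at φ=0.0°: ρ1 = 0.2466;  centre 1 = (0.2466, 0.0000, -0.0500)
centre 2 = (0.2596·cos120.0°, 0.2596·sin120.0°, 0.0087) = (-0.1298, 0.2248, 0.0087)
centre 3 = (0.2566·cos240.0°, 0.2566·sin240.0°, -0.0259) = (-0.1283, -0.2222, -0.0259)
subtract pairs → two planes through P
linear system: -0.7528x+0.4497y = 0.0042−0.1174z; -0.7498x+-0.4444y = 0.0032−0.0482z
det = 0.6717;  x = -0.0049+0.1100z,  y = 0.0011+-0.0770z
quadratic in z: (1.0180)z²+(0.0445)z+(-0.1842)=0, √Δ=0.8673 → z ∈ {-0.4478, 0.4041}; z = -0.4478 (taking z<0)
x = -0.0542, y = 0.0356

(-0.0542, 0.0356, -0.4478)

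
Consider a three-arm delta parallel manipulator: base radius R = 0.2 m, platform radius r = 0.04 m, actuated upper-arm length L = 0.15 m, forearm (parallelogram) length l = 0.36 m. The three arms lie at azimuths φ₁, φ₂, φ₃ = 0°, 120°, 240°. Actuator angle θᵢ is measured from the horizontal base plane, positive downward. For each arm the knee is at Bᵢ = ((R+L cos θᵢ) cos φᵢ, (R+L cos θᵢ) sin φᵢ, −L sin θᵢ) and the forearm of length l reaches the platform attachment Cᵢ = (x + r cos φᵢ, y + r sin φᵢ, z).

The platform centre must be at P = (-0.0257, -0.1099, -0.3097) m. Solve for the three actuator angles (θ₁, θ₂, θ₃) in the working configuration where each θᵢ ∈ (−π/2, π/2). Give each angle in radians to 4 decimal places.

θ₁ = 0.8728, θ₂ = 1.1346, θ₃ = 0.0875

φ1=0.0° → target in arm frame (-0.0257, -0.1099)
  A cos θ + B sin θ = C:  0.1857·cos θ + -0.3097·sin θ = -0.1179
  γ=atan2(-0.3097,0.1857)=-1.0307;  ψ=arccos(-0.3266)=1.9035;  θ1=γ+ψ≈0.8728
rotate P by −φ2: (-0.0823, 0.0772, -0.3097)
  A cos θ + B sin θ = C:  0.2423·cos θ + -0.3097·sin θ = -0.1783
  γ=atan2(-0.3097,0.2423)=-0.9068;  ψ=arccos(-0.4535)=2.0415;  θ2=γ+ψ≈1.1346
φ3=240.0° → target in arm frame (0.1080, 0.0327)
  A=0.0520, B=-0.3097, C=(l²−L²−A²−y'²−z²)/(2L)=0.0247
  √(A²+B²)=0.3140;  θ3 = -1.4045+1.4920 ≈ 0.0875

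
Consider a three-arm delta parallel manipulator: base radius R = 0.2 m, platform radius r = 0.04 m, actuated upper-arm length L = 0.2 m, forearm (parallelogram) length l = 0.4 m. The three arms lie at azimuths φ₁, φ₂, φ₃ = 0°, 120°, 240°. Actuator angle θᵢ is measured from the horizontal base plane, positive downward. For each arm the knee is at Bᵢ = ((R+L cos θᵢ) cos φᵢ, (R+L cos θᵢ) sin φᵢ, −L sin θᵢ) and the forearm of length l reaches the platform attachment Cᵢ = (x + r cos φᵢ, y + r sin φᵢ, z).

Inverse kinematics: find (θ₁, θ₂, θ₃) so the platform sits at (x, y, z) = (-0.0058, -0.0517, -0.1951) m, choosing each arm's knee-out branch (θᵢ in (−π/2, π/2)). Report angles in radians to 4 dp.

arm 1 (φ=0.0°): x'=-0.0058, y'=-0.0517
  A cos θ + B sin θ = C:  0.1658·cos θ + -0.1951·sin θ = 0.1294
  √(A²+B²)=0.2560;  θ1 = -0.8664+1.0408 ≈ 0.1744
arm 2 (φ=120.0°): x'=-0.0419, y'=0.0309
  A cos θ + B sin θ = C:  0.2019·cos θ + -0.1951·sin θ = 0.1006
  γ=atan2(-0.1951,0.2019)=-0.7683;  ψ=arccos(0.3582)=1.2044;  θ2=γ+ψ≈0.4361
φ3=240.0° → target in arm frame (0.0477, 0.0208)
  A cos θ + B sin θ = C:  0.1123·cos θ + -0.1951·sin θ = 0.1722
  √(A²+B²)=0.2251;  θ3 = -1.0484+0.6998 ≈ -0.3486

θ₁ = 0.1744, θ₂ = 0.4361, θ₃ = -0.3486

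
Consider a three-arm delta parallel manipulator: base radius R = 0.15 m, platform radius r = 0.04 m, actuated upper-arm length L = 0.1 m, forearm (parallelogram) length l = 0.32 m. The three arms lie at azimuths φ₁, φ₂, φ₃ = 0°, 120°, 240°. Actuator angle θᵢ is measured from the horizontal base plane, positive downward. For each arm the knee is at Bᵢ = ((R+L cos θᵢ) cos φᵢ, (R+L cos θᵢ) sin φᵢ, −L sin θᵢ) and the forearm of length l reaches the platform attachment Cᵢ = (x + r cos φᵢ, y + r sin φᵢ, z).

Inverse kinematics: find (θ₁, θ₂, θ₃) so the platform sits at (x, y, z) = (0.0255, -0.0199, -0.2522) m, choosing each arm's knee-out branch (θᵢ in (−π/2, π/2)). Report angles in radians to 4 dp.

θ₁ = -0.0878, θ₂ = 0.3491, θ₃ = 0.0871

rotate P by −φ1: (0.0255, -0.0199, -0.2522)
  e−x'=0.0845;  (l²−L²−(e−x')²−y'²−z²)/2L = 0.1063
  γ=atan2(-0.2522,0.0845)=-1.2475;  ψ=arccos(0.3996)=1.1597;  θ1=γ+ψ≈-0.0878
φ2=120.0° → target in arm frame (-0.0300, -0.0121)
  e−x'=0.1400;  (l²−L²−(e−x')²−y'²−z²)/2L = 0.0453
  γ=atan2(-0.2522,0.1400)=-1.0641;  ψ=arccos(0.1569)=1.4132;  θ2=γ+ψ≈0.3491
rotate P by −φ3: (0.0045, 0.0320, -0.2522)
  e−x'=0.1055;  (l²−L²−(e−x')²−y'²−z²)/2L = 0.0832
  γ=atan2(-0.2522,0.1055)=-1.1745;  ψ=arccos(0.3042)=1.2616;  θ3=γ+ψ≈0.0871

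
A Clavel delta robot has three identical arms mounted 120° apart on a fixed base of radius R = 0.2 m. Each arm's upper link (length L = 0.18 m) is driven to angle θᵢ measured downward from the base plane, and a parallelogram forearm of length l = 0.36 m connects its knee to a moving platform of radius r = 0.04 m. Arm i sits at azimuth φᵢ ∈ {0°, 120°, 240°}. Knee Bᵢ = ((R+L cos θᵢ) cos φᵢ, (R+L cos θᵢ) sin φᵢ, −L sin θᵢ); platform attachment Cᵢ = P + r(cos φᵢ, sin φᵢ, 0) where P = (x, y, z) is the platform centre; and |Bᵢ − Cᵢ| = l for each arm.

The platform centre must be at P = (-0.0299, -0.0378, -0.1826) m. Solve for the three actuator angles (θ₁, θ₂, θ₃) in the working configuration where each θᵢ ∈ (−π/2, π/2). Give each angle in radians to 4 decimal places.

rotate P by −φ1: (-0.0299, -0.0378, -0.1826)
  A cos θ + B sin θ = C:  0.1899·cos θ + -0.1826·sin θ = 0.0732
  √(A²+B²)=0.2634;  θ1 = -0.7658+1.2891 ≈ 0.5233
arm 2 (φ=120.0°): x'=-0.0178, y'=0.0448
  e−x'=0.1778;  (l²−L²−(e−x')²−y'²−z²)/2L = 0.0840
  θ2 = atan2(B,A) + arccos(C/0.2549) = 0.4361
φ3=240.0° → target in arm frame (0.0477, -0.0070)
  e−x'=0.1123;  (l²−L²−(e−x')²−y'²−z²)/2L = 0.1422
  √(A²+B²)=0.2144;  θ3 = -1.0194+0.8455 ≈ -0.1738

θ₁ = 0.5233, θ₂ = 0.4361, θ₃ = -0.1738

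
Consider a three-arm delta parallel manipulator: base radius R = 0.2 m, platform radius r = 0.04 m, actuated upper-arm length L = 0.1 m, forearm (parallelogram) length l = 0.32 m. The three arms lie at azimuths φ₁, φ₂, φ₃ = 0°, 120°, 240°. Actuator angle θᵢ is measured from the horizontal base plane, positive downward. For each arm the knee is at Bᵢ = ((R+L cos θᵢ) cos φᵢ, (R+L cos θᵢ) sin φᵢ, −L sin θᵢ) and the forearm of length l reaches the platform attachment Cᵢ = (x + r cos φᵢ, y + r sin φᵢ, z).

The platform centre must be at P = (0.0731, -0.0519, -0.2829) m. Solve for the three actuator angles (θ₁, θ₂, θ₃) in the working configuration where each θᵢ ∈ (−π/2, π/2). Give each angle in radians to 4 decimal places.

φ1=0.0° → target in arm frame (0.0731, -0.0519)
  A cos θ + B sin θ = C:  0.0869·cos θ + -0.2829·sin θ = 0.0106
  γ=atan2(-0.2829,0.0869)=-1.2728;  ψ=arccos(0.0359)=1.5349;  θ1=γ+ψ≈0.2622
arm 2 (φ=120.0°): x'=-0.0815, y'=-0.0374
  A=0.2415, B=-0.2829, C=(l²−L²−A²−y'²−z²)/(2L)=-0.2367
  γ=atan2(-0.2829,0.2415)=-0.8642;  ψ=arccos(-0.6365)=2.2607;  θ2=γ+ψ≈1.3965
rotate P by −φ3: (0.0084, 0.0893, -0.2829)
  A cos θ + B sin θ = C:  0.1516·cos θ + -0.2829·sin θ = -0.0929
  θ3 = atan2(B,A) + arccos(C/0.3210) = 0.7856

θ₁ = 0.2622, θ₂ = 1.3965, θ₃ = 0.7856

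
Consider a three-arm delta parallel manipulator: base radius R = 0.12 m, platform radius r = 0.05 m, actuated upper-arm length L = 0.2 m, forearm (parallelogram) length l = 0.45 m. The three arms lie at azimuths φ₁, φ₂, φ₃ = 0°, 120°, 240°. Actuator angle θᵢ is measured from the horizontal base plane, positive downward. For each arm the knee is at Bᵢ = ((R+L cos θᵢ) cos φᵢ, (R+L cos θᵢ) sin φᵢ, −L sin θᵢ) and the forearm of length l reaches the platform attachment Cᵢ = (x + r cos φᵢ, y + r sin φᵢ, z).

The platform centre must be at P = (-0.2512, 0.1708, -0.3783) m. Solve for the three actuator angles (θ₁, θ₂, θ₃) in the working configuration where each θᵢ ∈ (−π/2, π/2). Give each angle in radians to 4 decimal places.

θ₁ = 1.3093, θ₂ = -0.2617, θ₃ = 0.7856

φ1=0.0° → target in arm frame (-0.2512, 0.1708)
  A=0.3212, B=-0.3783, C=(l²−L²−A²−y'²−z²)/(2L)=-0.2824
  γ=atan2(-0.3783,0.3212)=-0.8668;  ψ=arccos(-0.5690)=2.1761;  θ1=γ+ψ≈1.3093
φ2=120.0° → target in arm frame (0.2735, 0.1321)
  e−x'=-0.2035;  (l²−L²−(e−x')²−y'²−z²)/2L = -0.0987
  γ=atan2(-0.3783,-0.2035)=-2.0644;  ψ=arccos(-0.2298)=1.8027;  θ2=γ+ψ≈-0.2617
rotate P by −φ3: (-0.0223, -0.3029, -0.3783)
  A=0.0923, B=-0.3783, C=(l²−L²−A²−y'²−z²)/(2L)=-0.2023
  θ3 = atan2(B,A) + arccos(C/0.3894) = 0.7856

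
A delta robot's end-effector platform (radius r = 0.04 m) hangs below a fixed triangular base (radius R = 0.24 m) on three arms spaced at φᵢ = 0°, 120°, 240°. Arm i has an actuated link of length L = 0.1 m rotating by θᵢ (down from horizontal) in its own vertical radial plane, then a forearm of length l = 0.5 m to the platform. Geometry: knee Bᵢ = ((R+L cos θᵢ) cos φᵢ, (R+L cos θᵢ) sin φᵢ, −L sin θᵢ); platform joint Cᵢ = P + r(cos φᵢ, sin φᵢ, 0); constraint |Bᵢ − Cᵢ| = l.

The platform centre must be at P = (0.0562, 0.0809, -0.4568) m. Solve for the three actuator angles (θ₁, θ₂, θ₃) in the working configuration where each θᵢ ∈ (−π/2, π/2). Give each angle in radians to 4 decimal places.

θ₁ = 0.2620, θ₂ = 0.3495, θ₃ = 1.1348

arm 1 (φ=0.0°): x'=0.0562, y'=0.0809
  A cos θ + B sin θ = C:  0.1438·cos θ + -0.4568·sin θ = 0.0206
  γ=atan2(-0.4568,0.1438)=-1.2658;  ψ=arccos(0.0429)=1.5279;  θ1=γ+ψ≈0.2620
arm 2 (φ=120.0°): x'=0.0420, y'=-0.0891
  A=0.1580, B=-0.4568, C=(l²−L²−A²−y'²−z²)/(2L)=-0.0079
  θ2 = atan2(B,A) + arccos(C/0.4834) = 0.3495
φ3=240.0° → target in arm frame (-0.0982, 0.0082)
  A cos θ + B sin θ = C:  0.2982·cos θ + -0.4568·sin θ = -0.2882
  γ=atan2(-0.4568,0.2982)=-0.9925;  ψ=arccos(-0.5283)=2.1274;  θ3=γ+ψ≈1.1348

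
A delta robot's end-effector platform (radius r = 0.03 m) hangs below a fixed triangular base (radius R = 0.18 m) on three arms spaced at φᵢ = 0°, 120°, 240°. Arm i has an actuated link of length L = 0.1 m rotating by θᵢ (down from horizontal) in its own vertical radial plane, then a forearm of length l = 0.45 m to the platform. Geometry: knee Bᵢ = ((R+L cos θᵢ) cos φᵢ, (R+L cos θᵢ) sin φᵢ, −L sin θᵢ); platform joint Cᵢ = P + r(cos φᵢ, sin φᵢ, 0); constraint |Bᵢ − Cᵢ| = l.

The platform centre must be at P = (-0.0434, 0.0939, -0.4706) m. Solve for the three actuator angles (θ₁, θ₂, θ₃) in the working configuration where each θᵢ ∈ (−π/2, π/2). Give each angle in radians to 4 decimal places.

θ₁ = 1.2213, θ₂ = 0.4363, θ₃ = 1.3088

φ1=0.0° → target in arm frame (-0.0434, 0.0939)
  e−x'=0.1934;  (l²−L²−(e−x')²−y'²−z²)/2L = -0.3759
  θ1 = atan2(B,A) + arccos(C/0.5088) = 1.2213
arm 2 (φ=120.0°): x'=0.1030, y'=-0.0094
  A cos θ + B sin θ = C:  0.0470·cos θ + -0.4706·sin θ = -0.1563
  γ=atan2(-0.4706,0.0470)=-1.4713;  ψ=arccos(-0.3305)=1.9076;  θ2=γ+ψ≈0.4363
arm 3 (φ=240.0°): x'=-0.0596, y'=-0.0845
  e−x'=0.2096;  (l²−L²−(e−x')²−y'²−z²)/2L = -0.4003
  √(A²+B²)=0.5152;  θ3 = -1.1517+2.4606 ≈ 1.3088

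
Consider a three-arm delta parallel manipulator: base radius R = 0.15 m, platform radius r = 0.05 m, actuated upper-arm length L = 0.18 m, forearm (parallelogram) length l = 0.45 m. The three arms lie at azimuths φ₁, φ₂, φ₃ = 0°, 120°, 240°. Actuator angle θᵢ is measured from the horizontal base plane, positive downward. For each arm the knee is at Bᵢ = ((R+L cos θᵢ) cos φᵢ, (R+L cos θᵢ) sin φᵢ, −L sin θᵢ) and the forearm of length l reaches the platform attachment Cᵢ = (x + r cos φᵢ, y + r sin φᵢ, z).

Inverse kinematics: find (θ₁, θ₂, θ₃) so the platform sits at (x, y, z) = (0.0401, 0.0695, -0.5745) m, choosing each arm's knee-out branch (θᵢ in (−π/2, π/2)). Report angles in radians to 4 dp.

θ₁ = 1.0475, θ₂ = 1.0474, θ₃ = 1.3965

rotate P by −φ1: (0.0401, 0.0695, -0.5745)
  A cos θ + B sin θ = C:  0.0599·cos θ + -0.5745·sin θ = -0.4677
  √(A²+B²)=0.5776;  θ1 = -1.4669+2.5144 ≈ 1.0475
φ2=120.0° → target in arm frame (0.0401, -0.0695)
  e−x'=0.0599;  (l²−L²−(e−x')²−y'²−z²)/2L = -0.4677
  √(A²+B²)=0.5776;  θ2 = -1.4670+2.5144 ≈ 1.0474
φ3=240.0° → target in arm frame (-0.0802, 0.0000)
  A cos θ + B sin θ = C:  0.1802·cos θ + -0.5745·sin θ = -0.5345
  γ=atan2(-0.5745,0.1802)=-1.2668;  ψ=arccos(-0.8878)=2.6633;  θ3=γ+ψ≈1.3965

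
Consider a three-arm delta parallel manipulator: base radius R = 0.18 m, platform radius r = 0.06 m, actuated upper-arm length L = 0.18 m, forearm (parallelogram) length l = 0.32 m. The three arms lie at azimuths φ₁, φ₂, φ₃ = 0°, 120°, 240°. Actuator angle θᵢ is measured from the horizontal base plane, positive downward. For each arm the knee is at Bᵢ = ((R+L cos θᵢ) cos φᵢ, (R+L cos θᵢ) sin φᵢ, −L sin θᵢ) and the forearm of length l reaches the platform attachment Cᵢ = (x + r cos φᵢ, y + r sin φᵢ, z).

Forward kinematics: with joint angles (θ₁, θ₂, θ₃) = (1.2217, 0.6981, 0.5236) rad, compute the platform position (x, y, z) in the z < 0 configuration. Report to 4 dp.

arm 1 at φ=0.0°: ρ1 = 0.1816;  S1 = (0.1816, 0.0000, -0.1691)
φ2=120.0°: virtual centre (-0.1289, 0.2233, -0.1157), radius l
φ3=240.0°: virtual centre (-0.1379, -0.2389, -0.0900), radius l
eliminate P² terms by subtracting sphere 1 from 2 and 3
[-0.6210 0.4467 0.1069]·P = 0.0183;  [-0.6390 -0.4778 0.1583]·P = 0.0226
det = 0.5822;  x = -0.0324+0.2092z,  y = -0.0040+0.0515z
quadratic in z: (1.0464)z²+(0.2484)z+(-0.0280)=0, √Δ=0.4229 → z ∈ {-0.3207, 0.0834}; z = -0.3207 (taking z<0)
x = -0.0995, y = -0.0206

(-0.0995, -0.0206, -0.3207)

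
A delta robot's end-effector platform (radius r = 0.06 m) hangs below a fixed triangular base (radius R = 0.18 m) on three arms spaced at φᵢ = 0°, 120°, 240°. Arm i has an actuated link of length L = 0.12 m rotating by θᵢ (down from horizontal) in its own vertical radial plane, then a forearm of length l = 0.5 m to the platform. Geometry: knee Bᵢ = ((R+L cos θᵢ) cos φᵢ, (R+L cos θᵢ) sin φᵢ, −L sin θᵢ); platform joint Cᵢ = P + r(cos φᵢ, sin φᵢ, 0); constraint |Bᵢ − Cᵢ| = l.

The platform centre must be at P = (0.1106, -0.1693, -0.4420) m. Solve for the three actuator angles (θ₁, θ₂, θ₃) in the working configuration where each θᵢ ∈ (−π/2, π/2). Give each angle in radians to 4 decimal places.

arm 1 (φ=0.0°): x'=0.1106, y'=-0.1693
  e−x'=0.0094;  (l²−L²−(e−x')²−y'²−z²)/2L = 0.0479
  θ1 = atan2(B,A) + arccos(C/0.4421) = -0.0872
φ2=120.0° → target in arm frame (-0.2019, -0.0111)
  A cos θ + B sin θ = C:  0.3219·cos θ + -0.4420·sin θ = -0.2647
  θ2 = atan2(B,A) + arccos(C/0.5468) = 1.1347
arm 3 (φ=240.0°): x'=0.0913, y'=0.1804
  A=0.0287, B=-0.4420, C=(l²−L²−A²−y'²−z²)/(2L)=0.0286
  √(A²+B²)=0.4429;  θ3 = -1.5060+1.5062 ≈ 0.0002

θ₁ = -0.0872, θ₂ = 1.1347, θ₃ = 0.0002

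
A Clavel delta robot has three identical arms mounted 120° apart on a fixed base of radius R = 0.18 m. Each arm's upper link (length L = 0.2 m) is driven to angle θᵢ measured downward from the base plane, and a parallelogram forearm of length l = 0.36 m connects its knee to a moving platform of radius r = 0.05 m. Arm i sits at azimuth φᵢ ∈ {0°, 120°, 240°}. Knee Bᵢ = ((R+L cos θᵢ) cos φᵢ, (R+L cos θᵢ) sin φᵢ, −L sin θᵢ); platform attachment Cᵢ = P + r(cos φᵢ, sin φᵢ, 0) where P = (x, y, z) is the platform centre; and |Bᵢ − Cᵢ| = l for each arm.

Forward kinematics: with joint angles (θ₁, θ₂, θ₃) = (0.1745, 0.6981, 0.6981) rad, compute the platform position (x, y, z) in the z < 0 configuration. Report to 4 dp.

(0.0695, 0.0000, -0.2863)

arm 1 at φ=0.0°: ρ1 = 0.3270;  centre 1 = (0.3270, 0.0000, -0.0347)
centre 2 = (0.2832·cos120.0°, 0.2832·sin120.0°, -0.1286) = (-0.1416, 0.2453, -0.1286)
φ3=240.0°: virtual centre (-0.1416, -0.2453, -0.1286), radius l
|centre ₂|²−|centre ₁|² = -0.0114;  |centre ₃|²−|centre ₁|² = -0.0114
plane₁₂: -0.9371x+0.4905y+-0.1877z = -0.0114
Cramer: x(z) = 0.0121-0.2002z;  y(z) = 0.0000+0.0000z
into |P−centre ₁|² = l²: 1.0401z² + 0.1955z + -0.0293 = 0;  Δ = 0.1600;  z = -0.2863 or 0.0983 → z<0 root = -0.2863
x = 0.0695, y = 0.0000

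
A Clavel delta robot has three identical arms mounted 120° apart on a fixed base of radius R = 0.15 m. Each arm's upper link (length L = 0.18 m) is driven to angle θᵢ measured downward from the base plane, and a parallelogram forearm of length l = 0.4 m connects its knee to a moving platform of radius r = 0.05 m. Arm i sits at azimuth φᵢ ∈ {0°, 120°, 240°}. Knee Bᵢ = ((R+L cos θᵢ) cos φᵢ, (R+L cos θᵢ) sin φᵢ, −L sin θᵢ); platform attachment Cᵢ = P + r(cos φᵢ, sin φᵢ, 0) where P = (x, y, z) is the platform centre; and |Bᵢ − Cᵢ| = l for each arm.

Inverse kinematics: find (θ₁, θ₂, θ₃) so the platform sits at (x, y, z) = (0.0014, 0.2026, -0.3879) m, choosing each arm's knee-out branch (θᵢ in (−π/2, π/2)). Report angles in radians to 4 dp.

rotate P by −φ1: (0.0014, 0.2026, -0.3879)
  A cos θ + B sin θ = C:  0.0986·cos θ + -0.3879·sin θ = -0.2045
  γ=atan2(-0.3879,0.0986)=-1.3219;  ψ=arccos(-0.5111)=2.1072;  θ1=γ+ψ≈0.7853
rotate P by −φ2: (0.1748, -0.1025, -0.3879)
  e−x'=-0.0748;  (l²−L²−(e−x')²−y'²−z²)/2L = -0.1082
  θ2 = atan2(B,A) + arccos(C/0.3950) = 0.0871
arm 3 (φ=240.0°): x'=-0.1762, y'=-0.1001
  e−x'=0.2762;  (l²−L²−(e−x')²−y'²−z²)/2L = -0.3032
  γ=atan2(-0.3879,0.2762)=-0.9521;  ψ=arccos(-0.6367)=2.2610;  θ3=γ+ψ≈1.3089

θ₁ = 0.7853, θ₂ = 0.0871, θ₃ = 1.3089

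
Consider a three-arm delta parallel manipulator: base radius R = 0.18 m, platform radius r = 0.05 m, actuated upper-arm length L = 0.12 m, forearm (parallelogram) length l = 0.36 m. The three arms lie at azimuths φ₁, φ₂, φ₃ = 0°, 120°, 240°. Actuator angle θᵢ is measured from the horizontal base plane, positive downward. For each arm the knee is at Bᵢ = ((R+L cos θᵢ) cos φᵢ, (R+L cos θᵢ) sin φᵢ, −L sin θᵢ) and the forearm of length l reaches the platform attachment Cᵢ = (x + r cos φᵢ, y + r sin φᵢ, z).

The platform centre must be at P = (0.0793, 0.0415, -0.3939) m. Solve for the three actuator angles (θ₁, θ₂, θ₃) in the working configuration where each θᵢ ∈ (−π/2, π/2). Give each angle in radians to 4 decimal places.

φ1=0.0° → target in arm frame (0.0793, 0.0415)
  A cos θ + B sin θ = C:  0.0507·cos θ + -0.3939·sin θ = -0.1844
  √(A²+B²)=0.3971;  θ1 = -1.4428+2.0536 ≈ 0.6108
rotate P by −φ2: (-0.0037, -0.0894, -0.3939)
  A=0.1337, B=-0.3939, C=(l²−L²−A²−y'²−z²)/(2L)=-0.2743
  γ=atan2(-0.3939,0.1337)=-1.2435;  ψ=arccos(-0.6594)=2.2908;  θ2=γ+ψ≈1.0473
φ3=240.0° → target in arm frame (-0.0756, 0.0479)
  e−x'=0.2056;  (l²−L²−(e−x')²−y'²−z²)/2L = -0.3522
  √(A²+B²)=0.4443;  θ3 = -1.0898+2.4859 ≈ 1.3961

θ₁ = 0.6108, θ₂ = 1.0473, θ₃ = 1.3961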